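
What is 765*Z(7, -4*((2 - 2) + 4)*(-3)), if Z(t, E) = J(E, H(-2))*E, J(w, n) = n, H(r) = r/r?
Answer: 36720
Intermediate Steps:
H(r) = 1
Z(t, E) = E (Z(t, E) = 1*E = E)
765*Z(7, -4*((2 - 2) + 4)*(-3)) = 765*(-4*((2 - 2) + 4)*(-3)) = 765*(-4*(0 + 4)*(-3)) = 765*(-4*4*(-3)) = 765*(-16*(-3)) = 765*48 = 36720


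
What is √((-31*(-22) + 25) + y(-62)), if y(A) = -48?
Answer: √659 ≈ 25.671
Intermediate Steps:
√((-31*(-22) + 25) + y(-62)) = √((-31*(-22) + 25) - 48) = √((682 + 25) - 48) = √(707 - 48) = √659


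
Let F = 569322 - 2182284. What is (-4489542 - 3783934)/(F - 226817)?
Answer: 8273476/1839779 ≈ 4.4970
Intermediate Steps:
F = -1612962
(-4489542 - 3783934)/(F - 226817) = (-4489542 - 3783934)/(-1612962 - 226817) = -8273476/(-1839779) = -8273476*(-1/1839779) = 8273476/1839779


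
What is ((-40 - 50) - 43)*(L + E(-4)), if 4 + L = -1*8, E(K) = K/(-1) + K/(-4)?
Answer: 931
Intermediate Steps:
E(K) = -5*K/4 (E(K) = K*(-1) + K*(-¼) = -K - K/4 = -5*K/4)
L = -12 (L = -4 - 1*8 = -4 - 8 = -12)
((-40 - 50) - 43)*(L + E(-4)) = ((-40 - 50) - 43)*(-12 - 5/4*(-4)) = (-90 - 43)*(-12 + 5) = -133*(-7) = 931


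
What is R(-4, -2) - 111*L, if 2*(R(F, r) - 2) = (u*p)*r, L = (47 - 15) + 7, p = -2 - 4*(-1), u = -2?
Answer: -4323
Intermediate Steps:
p = 2 (p = -2 + 4 = 2)
L = 39 (L = 32 + 7 = 39)
R(F, r) = 2 - 2*r (R(F, r) = 2 + ((-2*2)*r)/2 = 2 + (-4*r)/2 = 2 - 2*r)
R(-4, -2) - 111*L = (2 - 2*(-2)) - 111*39 = (2 + 4) - 4329 = 6 - 4329 = -4323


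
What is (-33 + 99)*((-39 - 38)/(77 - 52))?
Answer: -5082/25 ≈ -203.28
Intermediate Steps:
(-33 + 99)*((-39 - 38)/(77 - 52)) = 66*(-77/25) = -5082/25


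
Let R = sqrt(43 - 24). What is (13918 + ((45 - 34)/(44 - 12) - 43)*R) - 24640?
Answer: -10722 - 1365*sqrt(19)/32 ≈ -10908.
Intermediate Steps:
R = sqrt(19) ≈ 4.3589
(13918 + ((45 - 34)/(44 - 12) - 43)*R) - 24640 = (13918 + ((45 - 34)/(44 - 12) - 43)*sqrt(19)) - 24640 = (13918 + (11/32 - 43)*sqrt(19)) - 24640 = (13918 - 1365*sqrt(19)/32) - 24640 = -10722 - 1365*sqrt(19)/32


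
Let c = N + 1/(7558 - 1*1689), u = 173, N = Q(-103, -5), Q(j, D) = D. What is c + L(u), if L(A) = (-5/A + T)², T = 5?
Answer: 3462475824/175653301 ≈ 19.712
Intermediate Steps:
N = -5
L(A) = (5 - 5/A)² (L(A) = (-5/A + 5)² = (5 - 5/A)²)
c = -29344/5869 (c = -5 + 1/(7558 - 1*1689) = -5 + 1/(7558 - 1689) = -5 + 1/5869 = -29344/5869 ≈ -4.9998)
c + L(u) = -29344/5869 + 25*(-1 + 173)²/173² = -29344/5869 + 25*(1/29929)*172² = -29344/5869 + 25*(1/29929)*29584 = -29344/5869 + 739600/29929 = 3462475824/175653301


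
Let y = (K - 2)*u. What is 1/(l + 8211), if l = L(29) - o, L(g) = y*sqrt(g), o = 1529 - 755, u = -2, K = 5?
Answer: 2479/18435975 + 2*sqrt(29)/18435975 ≈ 0.00013505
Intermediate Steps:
o = 774
y = -6 (y = (5 - 2)*(-2) = 3*(-2) = -6)
L(g) = -6*sqrt(g)
l = -774 - 6*sqrt(29) (l = -6*sqrt(29) - 1*774 = -6*sqrt(29) - 774 = -774 - 6*sqrt(29) ≈ -806.31)
1/(l + 8211) = 1/((-774 - 6*sqrt(29)) + 8211) = 1/(7437 - 6*sqrt(29))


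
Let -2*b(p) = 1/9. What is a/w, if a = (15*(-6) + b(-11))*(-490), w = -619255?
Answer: -11347/159237 ≈ -0.071259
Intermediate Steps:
b(p) = -1/18 (b(p) = -½/9 = -½*⅑ = -1/18)
a = 397145/9 (a = (15*(-6) - 1/18)*(-490) = (-90 - 1/18)*(-490) = -1621/18*(-490) = 397145/9 ≈ 44127.)
a/w = (397145/9)/(-619255) = (397145/9)*(-1/619255) = -11347/159237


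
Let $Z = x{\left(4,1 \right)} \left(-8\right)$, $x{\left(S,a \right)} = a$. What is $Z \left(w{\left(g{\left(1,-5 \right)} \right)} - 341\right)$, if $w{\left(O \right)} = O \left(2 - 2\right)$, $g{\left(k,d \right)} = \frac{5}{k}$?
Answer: $2728$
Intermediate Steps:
$w{\left(O \right)} = 0$ ($w{\left(O \right)} = O 0 = 0$)
$Z = -8$ ($Z = 1 \left(-8\right) = -8$)
$Z \left(w{\left(g{\left(1,-5 \right)} \right)} - 341\right) = - 8 \left(0 - 341\right) = \left(-8\right) \left(-341\right) = 2728$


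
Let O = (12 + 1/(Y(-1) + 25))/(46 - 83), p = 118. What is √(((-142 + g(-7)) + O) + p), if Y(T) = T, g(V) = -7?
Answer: I*√6175374/444 ≈ 5.5969*I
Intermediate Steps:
O = -289/888 (O = (12 + 1/(-1 + 25))/(46 - 83) = (12 + 1/24)/(-37) = (12 + 1/24)*(-1/37) = (289/24)*(-1/37) = -289/888 ≈ -0.32545)
√(((-142 + g(-7)) + O) + p) = √(((-142 - 7) - 289/888) + 118) = √((-149 - 289/888) + 118) = √(-132601/888 + 118) = √(-27817/888) = I*√6175374/444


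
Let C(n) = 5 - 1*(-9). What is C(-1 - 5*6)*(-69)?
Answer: -966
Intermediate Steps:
C(n) = 14 (C(n) = 5 + 9 = 14)
C(-1 - 5*6)*(-69) = 14*(-69) = -966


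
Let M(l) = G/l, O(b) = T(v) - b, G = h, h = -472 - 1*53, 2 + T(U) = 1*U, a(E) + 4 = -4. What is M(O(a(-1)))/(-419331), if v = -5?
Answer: 175/139777 ≈ 0.0012520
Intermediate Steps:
a(E) = -8 (a(E) = -4 - 4 = -8)
T(U) = -2 + U (T(U) = -2 + 1*U = -2 + U)
h = -525 (h = -472 - 53 = -525)
G = -525
O(b) = -7 - b (O(b) = (-2 - 5) - b = -7 - b)
M(l) = -525/l
M(O(a(-1)))/(-419331) = -525/(-7 - 1*(-8))/(-419331) = -525/(-7 + 8)*(-1/419331) = -525/1*(-1/419331) = -525*1*(-1/419331) = -525*(-1/419331) = 175/139777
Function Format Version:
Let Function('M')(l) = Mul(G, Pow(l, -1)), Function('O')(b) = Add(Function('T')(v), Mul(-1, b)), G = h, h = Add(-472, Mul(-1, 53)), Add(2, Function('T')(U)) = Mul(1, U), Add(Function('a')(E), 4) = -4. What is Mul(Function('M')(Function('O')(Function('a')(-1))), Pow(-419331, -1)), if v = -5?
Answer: Rational(175, 139777) ≈ 0.0012520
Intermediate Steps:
Function('a')(E) = -8 (Function('a')(E) = Add(-4, -4) = -8)
Function('T')(U) = Add(-2, U) (Function('T')(U) = Add(-2, Mul(1, U)) = Add(-2, U))
h = -525 (h = Add(-472, -53) = -525)
G = -525
Function('O')(b) = Add(-7, Mul(-1, b)) (Function('O')(b) = Add(Add(-2, -5), Mul(-1, b)) = Add(-7, Mul(-1, b)))
Function('M')(l) = Mul(-525, Pow(l, -1))
Mul(Function('M')(Function('O')(Function('a')(-1))), Pow(-419331, -1)) = Mul(Mul(-525, Pow(Add(-7, Mul(-1, -8)), -1)), Pow(-419331, -1)) = Mul(Mul(-525, Pow(Add(-7, 8), -1)), Rational(-1, 419331)) = Mul(Mul(-525, Pow(1, -1)), Rational(-1, 419331)) = Mul(Mul(-525, 1), Rational(-1, 419331)) = Mul(-525, Rational(-1, 419331)) = Rational(175, 139777)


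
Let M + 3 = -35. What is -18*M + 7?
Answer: 691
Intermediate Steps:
M = -38 (M = -3 - 35 = -38)
-18*M + 7 = -18*(-38) + 7 = 684 + 7 = 691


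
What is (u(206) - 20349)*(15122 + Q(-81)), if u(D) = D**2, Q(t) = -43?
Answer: 333049873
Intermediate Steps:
(u(206) - 20349)*(15122 + Q(-81)) = (206**2 - 20349)*(15122 - 43) = (42436 - 20349)*15079 = 22087*15079 = 333049873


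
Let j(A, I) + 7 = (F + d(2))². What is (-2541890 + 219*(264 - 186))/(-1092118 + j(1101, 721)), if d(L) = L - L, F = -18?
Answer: 2524808/1091801 ≈ 2.3125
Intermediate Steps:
d(L) = 0
j(A, I) = 317 (j(A, I) = -7 + (-18 + 0)² = -7 + (-18)² = -7 + 324 = 317)
(-2541890 + 219*(264 - 186))/(-1092118 + j(1101, 721)) = (-2541890 + 219*(264 - 186))/(-1092118 + 317) = (-2541890 + 219*78)/(-1091801) = (-2541890 + 17082)*(-1/1091801) = -2524808*(-1/1091801) = 2524808/1091801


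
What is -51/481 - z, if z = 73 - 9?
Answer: -30835/481 ≈ -64.106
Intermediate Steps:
z = 64
-51/481 - z = -51/481 - 1*64 = -51*1/481 - 64 = -51/481 - 64 = -30835/481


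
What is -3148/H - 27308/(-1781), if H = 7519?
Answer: 199722264/13391339 ≈ 14.914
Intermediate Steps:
-3148/H - 27308/(-1781) = -3148/7519 - 27308/(-1781) = -3148*1/7519 - 27308*(-1/1781) = -3148/7519 + 27308/1781 = 199722264/13391339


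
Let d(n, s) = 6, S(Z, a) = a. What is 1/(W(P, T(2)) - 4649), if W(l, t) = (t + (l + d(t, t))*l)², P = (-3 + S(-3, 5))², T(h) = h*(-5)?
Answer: -1/3749 ≈ -0.00026674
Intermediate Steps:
T(h) = -5*h
P = 4 (P = (-3 + 5)² = 2² = 4)
W(l, t) = (t + l*(6 + l))² (W(l, t) = (t + (l + 6)*l)² = (t + (6 + l)*l)² = (t + l*(6 + l))²)
1/(W(P, T(2)) - 4649) = 1/((-5*2 + 4² + 6*4)² - 4649) = 1/((-10 + 16 + 24)² - 4649) = 1/(30² - 4649) = 1/(900 - 4649) = 1/(-3749) = -1/3749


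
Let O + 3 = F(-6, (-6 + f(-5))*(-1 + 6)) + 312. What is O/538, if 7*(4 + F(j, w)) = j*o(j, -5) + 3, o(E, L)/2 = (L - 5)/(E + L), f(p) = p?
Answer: 11699/20713 ≈ 0.56481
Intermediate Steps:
o(E, L) = 2*(-5 + L)/(E + L) (o(E, L) = 2*((L - 5)/(E + L)) = 2*((-5 + L)/(E + L)) = 2*(-5 + L)/(E + L))
F(j, w) = -25/7 - 20*j/(7*(-5 + j)) (F(j, w) = -4 + (j*(2*(-5 - 5)/(j - 5)) + 3)/7 = -4 + (j*(2*(-10)/(-5 + j)) + 3)/7 = -4 + (j*(-20/(-5 + j)) + 3)/7 = -4 + (-20*j/(-5 + j) + 3)/7 = -4 + (3 - 20*j/(-5 + j))/7 = -4 + (3/7 - 20*j/(7*(-5 + j))) = -25/7 - 20*j/(7*(-5 + j)))
O = 23398/77 (O = -3 + (5*(25 - 9*(-6))/(7*(-5 - 6)) + 312) = -3 + ((5/7)*(25 + 54)/(-11) + 312) = -3 + ((5/7)*(-1/11)*79 + 312) = -3 + (-395/77 + 312) = -3 + 23629/77 = 23398/77 ≈ 303.87)
O/538 = (23398/77)/538 = (23398/77)*(1/538) = 11699/20713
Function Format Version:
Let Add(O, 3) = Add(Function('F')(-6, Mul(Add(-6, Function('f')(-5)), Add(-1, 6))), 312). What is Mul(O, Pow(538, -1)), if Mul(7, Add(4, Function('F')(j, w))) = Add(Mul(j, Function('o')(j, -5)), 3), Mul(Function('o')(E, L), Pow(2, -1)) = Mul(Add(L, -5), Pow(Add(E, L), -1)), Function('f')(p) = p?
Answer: Rational(11699, 20713) ≈ 0.56481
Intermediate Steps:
Function('o')(E, L) = Mul(2, Pow(Add(E, L), -1), Add(-5, L)) (Function('o')(E, L) = Mul(2, Mul(Add(L, -5), Pow(Add(E, L), -1))) = Mul(2, Mul(Add(-5, L), Pow(Add(E, L), -1))) = Mul(2, Mul(Pow(Add(E, L), -1), Add(-5, L))) = Mul(2, Pow(Add(E, L), -1), Add(-5, L)))
Function('F')(j, w) = Add(Rational(-25, 7), Mul(Rational(-20, 7), j, Pow(Add(-5, j), -1))) (Function('F')(j, w) = Add(-4, Mul(Rational(1, 7), Add(Mul(j, Mul(2, Pow(Add(j, -5), -1), Add(-5, -5))), 3))) = Add(-4, Mul(Rational(1, 7), Add(Mul(j, Mul(2, Pow(Add(-5, j), -1), -10)), 3))) = Add(-4, Mul(Rational(1, 7), Add(Mul(j, Mul(-20, Pow(Add(-5, j), -1))), 3))) = Add(-4, Mul(Rational(1, 7), Add(Mul(-20, j, Pow(Add(-5, j), -1)), 3))) = Add(-4, Mul(Rational(1, 7), Add(3, Mul(-20, j, Pow(Add(-5, j), -1))))) = Add(-4, Add(Rational(3, 7), Mul(Rational(-20, 7), j, Pow(Add(-5, j), -1)))) = Add(Rational(-25, 7), Mul(Rational(-20, 7), j, Pow(Add(-5, j), -1))))
O = Rational(23398, 77) (O = Add(-3, Add(Mul(Rational(5, 7), Pow(Add(-5, -6), -1), Add(25, Mul(-9, -6))), 312)) = Add(-3, Add(Mul(Rational(5, 7), Pow(-11, -1), Add(25, 54)), 312)) = Add(-3, Add(Mul(Rational(5, 7), Rational(-1, 11), 79), 312)) = Add(-3, Add(Rational(-395, 77), 312)) = Add(-3, Rational(23629, 77)) = Rational(23398, 77) ≈ 303.87)
Mul(O, Pow(538, -1)) = Mul(Rational(23398, 77), Pow(538, -1)) = Mul(Rational(23398, 77), Rational(1, 538)) = Rational(11699, 20713)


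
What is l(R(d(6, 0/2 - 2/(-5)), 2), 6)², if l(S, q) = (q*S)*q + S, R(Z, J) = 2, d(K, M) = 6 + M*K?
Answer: 5476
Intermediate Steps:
d(K, M) = 6 + K*M
l(S, q) = S + S*q² (l(S, q) = (S*q)*q + S = S*q² + S = S + S*q²)
l(R(d(6, 0/2 - 2/(-5)), 2), 6)² = (2*(1 + 6²))² = (2*(1 + 36))² = (2*37)² = 74² = 5476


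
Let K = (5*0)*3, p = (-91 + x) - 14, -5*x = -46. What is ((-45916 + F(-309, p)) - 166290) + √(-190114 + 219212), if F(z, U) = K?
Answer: -212206 + √29098 ≈ -2.1204e+5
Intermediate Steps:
x = 46/5 (x = -⅕*(-46) = 46/5 ≈ 9.2000)
p = -479/5 (p = (-91 + 46/5) - 14 = -409/5 - 14 = -479/5 ≈ -95.800)
K = 0 (K = 0*3 = 0)
F(z, U) = 0
((-45916 + F(-309, p)) - 166290) + √(-190114 + 219212) = ((-45916 + 0) - 166290) + √(-190114 + 219212) = (-45916 - 166290) + √29098 = -212206 + √29098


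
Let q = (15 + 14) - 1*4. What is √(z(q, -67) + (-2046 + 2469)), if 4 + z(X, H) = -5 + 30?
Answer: 2*√111 ≈ 21.071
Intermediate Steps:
q = 25 (q = 29 - 4 = 25)
z(X, H) = 21 (z(X, H) = -4 + (-5 + 30) = -4 + 25 = 21)
√(z(q, -67) + (-2046 + 2469)) = √(21 + (-2046 + 2469)) = √(21 + 423) = √444 = 2*√111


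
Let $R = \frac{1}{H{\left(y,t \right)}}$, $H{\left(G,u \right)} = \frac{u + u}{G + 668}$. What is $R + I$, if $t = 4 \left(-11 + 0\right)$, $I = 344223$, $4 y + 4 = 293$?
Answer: $\frac{121163535}{352} \approx 3.4421 \cdot 10^{5}$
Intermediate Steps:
$y = \frac{289}{4}$ ($y = -1 + \frac{1}{4} \cdot 293 = -1 + \frac{293}{4} = \frac{289}{4} \approx 72.25$)
$t = -44$ ($t = 4 \left(-11\right) = -44$)
$H{\left(G,u \right)} = \frac{2 u}{668 + G}$
$R = - \frac{2961}{352}$ ($R = \frac{1}{2 \left(-44\right) \frac{1}{668 + \frac{289}{4}}} = \frac{1}{2 \left(-44\right) \frac{1}{\frac{2961}{4}}} = \frac{1}{2 \left(-44\right) \frac{4}{2961}} = \frac{1}{- \frac{352}{2961}} = - \frac{2961}{352} \approx -8.4119$)
$R + I = - \frac{2961}{352} + 344223 = \frac{121163535}{352}$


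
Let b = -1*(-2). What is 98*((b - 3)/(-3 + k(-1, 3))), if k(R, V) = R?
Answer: 49/2 ≈ 24.500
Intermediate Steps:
b = 2
98*((b - 3)/(-3 + k(-1, 3))) = 98*((2 - 3)/(-3 - 1)) = 98*(-1/(-4)) = 98*(-1*(-1/4)) = 98*(1/4) = 49/2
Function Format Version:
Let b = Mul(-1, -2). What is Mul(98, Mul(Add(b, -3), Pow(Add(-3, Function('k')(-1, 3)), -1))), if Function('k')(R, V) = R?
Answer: Rational(49, 2) ≈ 24.500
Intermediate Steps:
b = 2
Mul(98, Mul(Add(b, -3), Pow(Add(-3, Function('k')(-1, 3)), -1))) = Mul(98, Mul(Add(2, -3), Pow(Add(-3, -1), -1))) = Mul(98, Mul(-1, Pow(-4, -1))) = Mul(98, Mul(-1, Rational(-1, 4))) = Mul(98, Rational(1, 4)) = Rational(49, 2)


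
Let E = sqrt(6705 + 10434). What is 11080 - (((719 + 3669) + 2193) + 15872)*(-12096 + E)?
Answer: 271602568 - 22453*sqrt(17139) ≈ 2.6866e+8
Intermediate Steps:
E = sqrt(17139) ≈ 130.92
11080 - (((719 + 3669) + 2193) + 15872)*(-12096 + E) = 11080 - (((719 + 3669) + 2193) + 15872)*(-12096 + sqrt(17139)) = 11080 - ((4388 + 2193) + 15872)*(-12096 + sqrt(17139)) = 11080 - (6581 + 15872)*(-12096 + sqrt(17139)) = 11080 - 22453*(-12096 + sqrt(17139)) = 11080 - (-271591488 + 22453*sqrt(17139)) = 11080 + (271591488 - 22453*sqrt(17139)) = 271602568 - 22453*sqrt(17139)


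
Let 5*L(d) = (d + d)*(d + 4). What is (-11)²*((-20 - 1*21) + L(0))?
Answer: -4961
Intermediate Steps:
L(d) = 2*d*(4 + d)/5 (L(d) = ((d + d)*(d + 4))/5 = ((2*d)*(4 + d))/5 = (2*d*(4 + d))/5 = 2*d*(4 + d)/5)
(-11)²*((-20 - 1*21) + L(0)) = (-11)²*((-20 - 1*21) + (⅖)*0*(4 + 0)) = 121*((-20 - 21) + (⅖)*0*4) = 121*(-41 + 0) = 121*(-41) = -4961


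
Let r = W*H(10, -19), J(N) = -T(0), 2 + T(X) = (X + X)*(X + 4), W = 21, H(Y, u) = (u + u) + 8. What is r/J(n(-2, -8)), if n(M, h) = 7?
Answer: -315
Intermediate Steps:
H(Y, u) = 8 + 2*u (H(Y, u) = 2*u + 8 = 8 + 2*u)
T(X) = -2 + 2*X*(4 + X) (T(X) = -2 + (X + X)*(X + 4) = -2 + (2*X)*(4 + X) = -2 + 2*X*(4 + X))
J(N) = 2 (J(N) = -(-2 + 2*0² + 8*0) = -(-2 + 2*0 + 0) = -(-2 + 0 + 0) = -1*(-2) = 2)
r = -630 (r = 21*(8 + 2*(-19)) = 21*(8 - 38) = 21*(-30) = -630)
r/J(n(-2, -8)) = -630/2 = -630*½ = -315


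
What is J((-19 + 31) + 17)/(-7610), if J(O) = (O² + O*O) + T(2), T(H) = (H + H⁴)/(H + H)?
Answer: -3373/15220 ≈ -0.22162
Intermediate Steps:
T(H) = (H + H⁴)/(2*H) (T(H) = (H + H⁴)/((2*H)) = (H + H⁴)*(1/(2*H)) = (H + H⁴)/(2*H))
J(O) = 9/2 + 2*O² (J(O) = (O² + O*O) + (½ + (½)*2³) = (O² + O²) + (½ + (½)*8) = 2*O² + (½ + 4) = 2*O² + 9/2 = 9/2 + 2*O²)
J((-19 + 31) + 17)/(-7610) = (9/2 + 2*((-19 + 31) + 17)²)/(-7610) = (9/2 + 2*(12 + 17)²)*(-1/7610) = (9/2 + 2*29²)*(-1/7610) = (9/2 + 2*841)*(-1/7610) = (9/2 + 1682)*(-1/7610) = (3373/2)*(-1/7610) = -3373/15220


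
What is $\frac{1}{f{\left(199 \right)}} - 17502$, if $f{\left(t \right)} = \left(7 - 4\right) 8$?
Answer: $- \frac{420047}{24} \approx -17502.0$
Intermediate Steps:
$f{\left(t \right)} = 24$ ($f{\left(t \right)} = 3 \cdot 8 = 24$)
$\frac{1}{f{\left(199 \right)}} - 17502 = \frac{1}{24} - 17502 = - \frac{420047}{24}$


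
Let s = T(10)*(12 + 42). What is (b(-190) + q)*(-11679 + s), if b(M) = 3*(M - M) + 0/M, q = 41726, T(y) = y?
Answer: -464785914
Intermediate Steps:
s = 540 (s = 10*(12 + 42) = 10*54 = 540)
b(M) = 0 (b(M) = 3*0 + 0 = 0 + 0 = 0)
(b(-190) + q)*(-11679 + s) = (0 + 41726)*(-11679 + 540) = 41726*(-11139) = -464785914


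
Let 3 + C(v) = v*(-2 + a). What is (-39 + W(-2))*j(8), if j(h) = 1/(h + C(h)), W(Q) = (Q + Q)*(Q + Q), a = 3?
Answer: -23/13 ≈ -1.7692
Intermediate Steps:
W(Q) = 4*Q² (W(Q) = (2*Q)*(2*Q) = 4*Q²)
C(v) = -3 + v (C(v) = -3 + v*(-2 + 3) = -3 + v*1 = -3 + v)
j(h) = 1/(-3 + 2*h) (j(h) = 1/(h + (-3 + h)) = 1/(-3 + 2*h))
(-39 + W(-2))*j(8) = (-39 + 4*(-2)²)/(-3 + 2*8) = (-39 + 4*4)/(-3 + 16) = (-39 + 16)/13 = -23*1/13 = -23/13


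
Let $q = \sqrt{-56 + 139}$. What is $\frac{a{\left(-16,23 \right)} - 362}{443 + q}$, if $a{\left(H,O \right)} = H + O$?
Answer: $- \frac{157265}{196166} + \frac{355 \sqrt{83}}{196166} \approx -0.78521$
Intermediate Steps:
$q = \sqrt{83} \approx 9.1104$
$\frac{a{\left(-16,23 \right)} - 362}{443 + q} = \frac{\left(-16 + 23\right) - 362}{443 + \sqrt{83}} = \frac{7 - 362}{443 + \sqrt{83}} = - \frac{355}{443 + \sqrt{83}}$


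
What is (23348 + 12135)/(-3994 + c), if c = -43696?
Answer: -35483/47690 ≈ -0.74403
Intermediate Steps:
(23348 + 12135)/(-3994 + c) = (23348 + 12135)/(-3994 - 43696) = 35483/(-47690) = 35483*(-1/47690) = -35483/47690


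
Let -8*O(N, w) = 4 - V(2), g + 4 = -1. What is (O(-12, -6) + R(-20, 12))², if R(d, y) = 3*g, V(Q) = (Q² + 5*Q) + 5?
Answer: 11025/64 ≈ 172.27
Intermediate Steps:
g = -5 (g = -4 - 1 = -5)
V(Q) = 5 + Q² + 5*Q
O(N, w) = 15/8 (O(N, w) = -(4 - (5 + 2² + 5*2))/8 = -(4 - (5 + 4 + 10))/8 = -(4 - 1*19)/8 = -(4 - 19)/8 = -⅛*(-15) = 15/8)
R(d, y) = -15 (R(d, y) = 3*(-5) = -15)
(O(-12, -6) + R(-20, 12))² = (15/8 - 15)² = (-105/8)² = 11025/64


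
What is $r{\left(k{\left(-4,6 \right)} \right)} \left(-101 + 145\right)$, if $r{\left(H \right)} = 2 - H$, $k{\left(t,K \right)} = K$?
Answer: $-176$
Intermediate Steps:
$r{\left(k{\left(-4,6 \right)} \right)} \left(-101 + 145\right) = \left(2 - 6\right) \left(-101 + 145\right) = \left(2 - 6\right) 44 = \left(-4\right) 44 = -176$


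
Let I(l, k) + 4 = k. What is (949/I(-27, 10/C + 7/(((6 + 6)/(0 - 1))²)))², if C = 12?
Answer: 18674862336/201601 ≈ 92633.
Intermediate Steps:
I(l, k) = -4 + k
(949/I(-27, 10/C + 7/(((6 + 6)/(0 - 1))²)))² = (949/(-4 + (10/12 + 7/(((6 + 6)/(0 - 1))²))))² = (949/(-4 + (10*(1/12) + 7/((12/(-1))²))))² = (949/(-4 + (⅚ + 7/((12*(-1))²))))² = (949/(-4 + (⅚ + 7/((-12)²))))² = (949/(-4 + (⅚ + 7/144)))² = (949/(-4 + 127/144))² = (949/(-449/144))² = (949*(-144/449))² = (-136656/449)² = 18674862336/201601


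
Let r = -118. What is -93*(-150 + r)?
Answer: 24924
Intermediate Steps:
-93*(-150 + r) = -93*(-150 - 118) = -93*(-268) = 24924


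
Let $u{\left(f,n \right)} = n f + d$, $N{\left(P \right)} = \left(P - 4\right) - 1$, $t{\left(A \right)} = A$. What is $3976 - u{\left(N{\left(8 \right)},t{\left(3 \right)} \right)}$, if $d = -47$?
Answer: $4014$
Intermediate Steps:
$N{\left(P \right)} = -5 + P$ ($N{\left(P \right)} = \left(-4 + P\right) - 1 = -5 + P$)
$u{\left(f,n \right)} = -47 + f n$ ($u{\left(f,n \right)} = n f - 47 = f n - 47 = -47 + f n$)
$3976 - u{\left(N{\left(8 \right)},t{\left(3 \right)} \right)} = 3976 - \left(-47 + \left(-5 + 8\right) 3\right) = 3976 - \left(-47 + 3 \cdot 3\right) = 3976 - \left(-47 + 9\right) = 3976 - -38 = 3976 + 38 = 4014$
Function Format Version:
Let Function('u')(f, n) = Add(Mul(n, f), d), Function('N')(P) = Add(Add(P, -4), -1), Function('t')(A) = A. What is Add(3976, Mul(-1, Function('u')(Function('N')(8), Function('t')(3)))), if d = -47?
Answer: 4014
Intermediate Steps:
Function('N')(P) = Add(-5, P) (Function('N')(P) = Add(Add(-4, P), -1) = Add(-5, P))
Function('u')(f, n) = Add(-47, Mul(f, n)) (Function('u')(f, n) = Add(Mul(n, f), -47) = Add(Mul(f, n), -47) = Add(-47, Mul(f, n)))
Add(3976, Mul(-1, Function('u')(Function('N')(8), Function('t')(3)))) = Add(3976, Mul(-1, Add(-47, Mul(Add(-5, 8), 3)))) = Add(3976, Mul(-1, Add(-47, Mul(3, 3)))) = Add(3976, Mul(-1, Add(-47, 9))) = Add(3976, Mul(-1, -38)) = Add(3976, 38) = 4014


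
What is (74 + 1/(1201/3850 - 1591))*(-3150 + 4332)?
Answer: 178554171344/2041383 ≈ 87467.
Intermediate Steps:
(74 + 1/(1201/3850 - 1591))*(-3150 + 4332) = (74 + 1/(1201*(1/3850) - 1591))*1182 = (74 + 1/(1201/3850 - 1591))*1182 = (74 + 1/(-6124149/3850))*1182 = (74 - 3850/6124149)*1182 = (453183176/6124149)*1182 = 178554171344/2041383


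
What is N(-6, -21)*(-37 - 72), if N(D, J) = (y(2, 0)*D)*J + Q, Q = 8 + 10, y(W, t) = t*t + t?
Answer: -1962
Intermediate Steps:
y(W, t) = t + t² (y(W, t) = t² + t = t + t²)
Q = 18
N(D, J) = 18 (N(D, J) = ((0*(1 + 0))*D)*J + 18 = ((0*1)*D)*J + 18 = (0*D)*J + 18 = 0*J + 18 = 0 + 18 = 18)
N(-6, -21)*(-37 - 72) = 18*(-37 - 72) = 18*(-109) = -1962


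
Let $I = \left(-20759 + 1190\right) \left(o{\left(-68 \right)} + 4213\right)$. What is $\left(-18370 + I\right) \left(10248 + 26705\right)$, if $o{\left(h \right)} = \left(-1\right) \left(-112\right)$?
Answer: $-3128230163135$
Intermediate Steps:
$o{\left(h \right)} = 112$
$I = -84635925$ ($I = \left(-20759 + 1190\right) \left(112 + 4213\right) = \left(-19569\right) 4325 = -84635925$)
$\left(-18370 + I\right) \left(10248 + 26705\right) = \left(-18370 - 84635925\right) \left(10248 + 26705\right) = \left(-84654295\right) 36953 = -3128230163135$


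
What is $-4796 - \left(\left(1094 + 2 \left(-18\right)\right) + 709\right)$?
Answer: $-6563$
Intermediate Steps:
$-4796 - \left(\left(1094 + 2 \left(-18\right)\right) + 709\right) = -4796 - \left(\left(1094 - 36\right) + 709\right) = -4796 - \left(1058 + 709\right) = -4796 - 1767 = -6563$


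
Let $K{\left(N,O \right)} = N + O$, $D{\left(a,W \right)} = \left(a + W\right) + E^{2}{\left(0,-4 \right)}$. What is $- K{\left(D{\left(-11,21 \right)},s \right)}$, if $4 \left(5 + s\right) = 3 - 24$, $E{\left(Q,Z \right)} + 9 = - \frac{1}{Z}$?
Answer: $- \frac{1221}{16} \approx -76.313$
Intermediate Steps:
$E{\left(Q,Z \right)} = -9 - \frac{1}{Z}$
$D{\left(a,W \right)} = \frac{1225}{16} + W + a$ ($D{\left(a,W \right)} = \left(a + W\right) + \left(-9 - \frac{1}{-4}\right)^{2} = \left(W + a\right) + \left(-9 - - \frac{1}{4}\right)^{2} = \left(W + a\right) + \left(-9 + \frac{1}{4}\right)^{2} = \left(W + a\right) + \left(- \frac{35}{4}\right)^{2} = \left(W + a\right) + \frac{1225}{16} = \frac{1225}{16} + W + a$)
$s = - \frac{41}{4}$ ($s = -5 + \frac{3 - 24}{4} = -5 + \frac{1}{4} \left(-21\right) = -5 - \frac{21}{4} = - \frac{41}{4} \approx -10.25$)
$- K{\left(D{\left(-11,21 \right)},s \right)} = - (\left(\frac{1225}{16} + 21 - 11\right) - \frac{41}{4}) = - (\frac{1385}{16} - \frac{41}{4}) = \left(-1\right) \frac{1221}{16} = - \frac{1221}{16}$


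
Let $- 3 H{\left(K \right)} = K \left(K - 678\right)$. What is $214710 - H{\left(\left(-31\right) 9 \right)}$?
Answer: $303711$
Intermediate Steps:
$H{\left(K \right)} = - \frac{K \left(-678 + K\right)}{3}$ ($H{\left(K \right)} = - \frac{K \left(K - 678\right)}{3} = - \frac{K \left(-678 + K\right)}{3}$)
$214710 - H{\left(\left(-31\right) 9 \right)} = 214710 - \frac{\left(-31\right) 9 \left(678 - \left(-31\right) 9\right)}{3} = 214710 - \frac{1}{3} \left(-279\right) \left(678 - -279\right) = 214710 - \frac{1}{3} \left(-279\right) \left(678 + 279\right) = 214710 - \frac{1}{3} \left(-279\right) 957 = 214710 - -89001 = 214710 + 89001 = 303711$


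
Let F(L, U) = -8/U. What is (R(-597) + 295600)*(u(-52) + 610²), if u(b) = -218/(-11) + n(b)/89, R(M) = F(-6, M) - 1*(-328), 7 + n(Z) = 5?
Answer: 64361458255646720/584463 ≈ 1.1012e+11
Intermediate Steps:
n(Z) = -2 (n(Z) = -7 + 5 = -2)
R(M) = 328 - 8/M (R(M) = -8/M - 1*(-328) = -8/M + 328 = 328 - 8/M)
u(b) = 19380/979 (u(b) = -218/(-11) - 2/89 = -218*(-1/11) - 2*1/89 = 218/11 - 2/89 = 19380/979)
(R(-597) + 295600)*(u(-52) + 610²) = ((328 - 8/(-597)) + 295600)*(19380/979 + 610²) = ((328 - 8*(-1/597)) + 295600)*(19380/979 + 372100) = ((328 + 8/597) + 295600)*(364305280/979) = (195824/597 + 295600)*(364305280/979) = (176669024/597)*(364305280/979) = 64361458255646720/584463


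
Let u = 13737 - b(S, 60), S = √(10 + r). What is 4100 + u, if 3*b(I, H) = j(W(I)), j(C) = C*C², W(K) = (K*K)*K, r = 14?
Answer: 17837 - 221184*√6 ≈ -5.2395e+5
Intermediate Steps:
W(K) = K³ (W(K) = K²*K = K³)
S = 2*√6 (S = √(10 + 14) = √24 = 2*√6 ≈ 4.8990)
j(C) = C³
b(I, H) = I⁹/3 (b(I, H) = (I³)³/3 = I⁹/3)
u = 13737 - 221184*√6 (u = 13737 - (2*√6)⁹/3 = 13737 - 663552*√6/3 = 13737 - 221184*√6 ≈ -5.2805e+5)
4100 + u = 4100 + (13737 - 221184*√6) = 17837 - 221184*√6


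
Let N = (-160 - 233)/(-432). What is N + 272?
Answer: 39299/144 ≈ 272.91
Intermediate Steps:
N = 131/144 (N = -393*(-1/432) = 131/144 ≈ 0.90972)
N + 272 = 131/144 + 272 = 39299/144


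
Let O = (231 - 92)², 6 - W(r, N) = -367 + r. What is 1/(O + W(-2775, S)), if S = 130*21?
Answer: 1/22469 ≈ 4.4506e-5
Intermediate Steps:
S = 2730
W(r, N) = 373 - r (W(r, N) = 6 - (-367 + r) = 6 + (367 - r) = 373 - r)
O = 19321 (O = 139² = 19321)
1/(O + W(-2775, S)) = 1/(19321 + (373 - 1*(-2775))) = 1/(19321 + (373 + 2775)) = 1/(19321 + 3148) = 1/22469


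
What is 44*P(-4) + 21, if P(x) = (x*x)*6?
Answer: 4245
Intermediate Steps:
P(x) = 6*x**2 (P(x) = x**2*6 = 6*x**2)
44*P(-4) + 21 = 44*(6*(-4)**2) + 21 = 44*(6*16) + 21 = 44*96 + 21 = 4224 + 21 = 4245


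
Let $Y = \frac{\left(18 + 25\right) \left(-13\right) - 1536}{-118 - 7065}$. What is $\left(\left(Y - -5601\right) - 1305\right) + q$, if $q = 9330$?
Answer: $\frac{97877653}{7183} \approx 13626.0$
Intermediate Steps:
$Y = \frac{2095}{7183}$ ($Y = \frac{43 \left(-13\right) - 1536}{-7183} = \left(-559 - 1536\right) \left(- \frac{1}{7183}\right) = \left(-2095\right) \left(- \frac{1}{7183}\right) = \frac{2095}{7183} \approx 0.29166$)
$\left(\left(Y - -5601\right) - 1305\right) + q = \left(\left(\frac{2095}{7183} - -5601\right) - 1305\right) + 9330 = \left(\left(\frac{2095}{7183} + \left(-1695 + 7296\right)\right) - 1305\right) + 9330 = \left(\left(\frac{2095}{7183} + 5601\right) - 1305\right) + 9330 = \left(\frac{40234078}{7183} - 1305\right) + 9330 = \frac{30860263}{7183} + 9330 = \frac{97877653}{7183}$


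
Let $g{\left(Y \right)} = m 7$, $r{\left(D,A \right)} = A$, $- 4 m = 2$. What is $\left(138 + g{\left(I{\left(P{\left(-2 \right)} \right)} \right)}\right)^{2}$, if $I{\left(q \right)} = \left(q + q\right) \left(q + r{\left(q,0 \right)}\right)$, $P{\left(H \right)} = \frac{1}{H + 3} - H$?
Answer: $\frac{72361}{4} \approx 18090.0$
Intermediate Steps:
$m = - \frac{1}{2}$ ($m = \left(- \frac{1}{4}\right) 2 = - \frac{1}{2} \approx -0.5$)
$P{\left(H \right)} = \frac{1}{3 + H} - H$
$I{\left(q \right)} = 2 q^{2}$ ($I{\left(q \right)} = \left(q + q\right) \left(q + 0\right) = 2 q q = 2 q^{2}$)
$g{\left(Y \right)} = - \frac{7}{2}$ ($g{\left(Y \right)} = \left(- \frac{1}{2}\right) 7 = - \frac{7}{2}$)
$\left(138 + g{\left(I{\left(P{\left(-2 \right)} \right)} \right)}\right)^{2} = \left(138 - \frac{7}{2}\right)^{2} = \left(\frac{269}{2}\right)^{2} = \frac{72361}{4}$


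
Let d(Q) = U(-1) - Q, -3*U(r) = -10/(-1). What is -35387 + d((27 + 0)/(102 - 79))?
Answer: -2442014/69 ≈ -35392.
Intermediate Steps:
U(r) = -10/3 (U(r) = -(-10)/(3*(-1)) = -(-10)*(-1)/3 = -⅓*10 = -10/3)
d(Q) = -10/3 - Q
-35387 + d((27 + 0)/(102 - 79)) = -35387 + (-10/3 - (27 + 0)/(102 - 79)) = -35387 + (-10/3 - 27/23) = -35387 - 311/69 = -2442014/69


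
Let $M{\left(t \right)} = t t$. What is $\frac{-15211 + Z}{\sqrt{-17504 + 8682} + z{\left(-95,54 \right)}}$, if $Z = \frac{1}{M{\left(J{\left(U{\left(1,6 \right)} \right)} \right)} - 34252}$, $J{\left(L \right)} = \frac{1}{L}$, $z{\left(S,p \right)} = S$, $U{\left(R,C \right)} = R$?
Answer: $\frac{49494236390}{611277597} + \frac{520991962 i \sqrt{8822}}{611277597} \approx 80.969 + 80.053 i$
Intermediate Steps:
$M{\left(t \right)} = t^{2}$
$Z = - \frac{1}{34251}$ ($Z = \frac{1}{\left(1^{-1}\right)^{2} - 34252} = \frac{1}{1^{2} - 34252} = \frac{1}{1 - 34252} = \frac{1}{-34251} = - \frac{1}{34251} \approx -2.9196 \cdot 10^{-5}$)
$\frac{-15211 + Z}{\sqrt{-17504 + 8682} + z{\left(-95,54 \right)}} = \frac{-15211 - \frac{1}{34251}}{\sqrt{-17504 + 8682} - 95} = - \frac{520991962}{34251 \left(\sqrt{-8822} - 95\right)} = - \frac{520991962}{34251 \left(i \sqrt{8822} - 95\right)} = - \frac{520991962}{34251 \left(-95 + i \sqrt{8822}\right)}$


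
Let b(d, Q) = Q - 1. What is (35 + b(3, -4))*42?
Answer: 1260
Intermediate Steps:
b(d, Q) = -1 + Q
(35 + b(3, -4))*42 = (35 + (-1 - 4))*42 = (35 - 5)*42 = 30*42 = 1260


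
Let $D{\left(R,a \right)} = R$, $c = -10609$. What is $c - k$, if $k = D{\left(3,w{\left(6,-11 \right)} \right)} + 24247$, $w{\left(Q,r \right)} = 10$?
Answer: $-34859$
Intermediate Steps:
$k = 24250$ ($k = 3 + 24247 = 24250$)
$c - k = -10609 - 24250 = -34859$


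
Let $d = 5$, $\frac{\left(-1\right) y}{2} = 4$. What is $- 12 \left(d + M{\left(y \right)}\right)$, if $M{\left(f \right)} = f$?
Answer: $36$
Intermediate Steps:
$y = -8$ ($y = \left(-2\right) 4 = -8$)
$- 12 \left(d + M{\left(y \right)}\right) = - 12 \left(5 - 8\right) = \left(-12\right) \left(-3\right) = 36$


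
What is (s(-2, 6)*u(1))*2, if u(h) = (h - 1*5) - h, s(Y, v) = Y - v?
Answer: 80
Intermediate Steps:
u(h) = -5 (u(h) = (h - 5) - h = (-5 + h) - h = -5)
(s(-2, 6)*u(1))*2 = ((-2 - 1*6)*(-5))*2 = ((-2 - 6)*(-5))*2 = -8*(-5)*2 = 40*2 = 80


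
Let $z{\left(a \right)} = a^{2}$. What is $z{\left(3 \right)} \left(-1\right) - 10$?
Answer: $-19$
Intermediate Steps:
$z{\left(3 \right)} \left(-1\right) - 10 = 3^{2} \left(-1\right) - 10 = 9 \left(-1\right) - 10 = -9 - 10 = -19$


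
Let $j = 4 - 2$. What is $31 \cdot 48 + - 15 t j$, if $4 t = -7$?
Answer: $\frac{3081}{2} \approx 1540.5$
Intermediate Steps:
$t = - \frac{7}{4}$ ($t = \frac{1}{4} \left(-7\right) = - \frac{7}{4} \approx -1.75$)
$j = 2$ ($j = 4 - 2 = 2$)
$31 \cdot 48 + - 15 t j = 31 \cdot 48 + \left(-15\right) \left(- \frac{7}{4}\right) 2 = 1488 + \frac{105}{4} \cdot 2 = 1488 + \frac{105}{2} = \frac{3081}{2}$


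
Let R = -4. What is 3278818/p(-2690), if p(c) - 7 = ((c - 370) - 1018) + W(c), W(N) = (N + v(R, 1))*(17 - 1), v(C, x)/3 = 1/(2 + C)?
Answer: -3278818/47135 ≈ -69.562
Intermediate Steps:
v(C, x) = 3/(2 + C)
W(N) = -24 + 16*N (W(N) = (N + 3/(2 - 4))*(17 - 1) = (N + 3/(-2))*16 = (N + 3*(-1/2))*16 = (N - 3/2)*16 = (-3/2 + N)*16 = -24 + 16*N)
p(c) = -1405 + 17*c (p(c) = 7 + (((c - 370) - 1018) + (-24 + 16*c)) = 7 + (((-370 + c) - 1018) + (-24 + 16*c)) = 7 + ((-1388 + c) + (-24 + 16*c)) = 7 + (-1412 + 17*c) = -1405 + 17*c)
3278818/p(-2690) = 3278818/(-1405 + 17*(-2690)) = 3278818/(-1405 - 45730) = 3278818/(-47135) = 3278818*(-1/47135) = -3278818/47135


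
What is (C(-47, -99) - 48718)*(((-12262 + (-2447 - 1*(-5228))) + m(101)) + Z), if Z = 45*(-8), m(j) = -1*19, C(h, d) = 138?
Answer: 478998800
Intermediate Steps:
m(j) = -19
Z = -360
(C(-47, -99) - 48718)*(((-12262 + (-2447 - 1*(-5228))) + m(101)) + Z) = (138 - 48718)*(((-12262 + (-2447 - 1*(-5228))) - 19) - 360) = -48580*(((-12262 + (-2447 + 5228)) - 19) - 360) = -48580*(((-12262 + 2781) - 19) - 360) = -48580*((-9481 - 19) - 360) = -48580*(-9500 - 360) = -48580*(-9860) = 478998800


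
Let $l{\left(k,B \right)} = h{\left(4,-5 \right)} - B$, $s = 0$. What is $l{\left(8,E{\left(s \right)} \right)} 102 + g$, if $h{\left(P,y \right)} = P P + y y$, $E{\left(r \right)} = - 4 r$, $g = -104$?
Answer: $4078$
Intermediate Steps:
$h{\left(P,y \right)} = P^{2} + y^{2}$
$l{\left(k,B \right)} = 41 - B$ ($l{\left(k,B \right)} = \left(4^{2} + \left(-5\right)^{2}\right) - B = \left(16 + 25\right) - B = 41 - B$)
$l{\left(8,E{\left(s \right)} \right)} 102 + g = \left(41 - \left(-4\right) 0\right) 102 - 104 = \left(41 - 0\right) 102 - 104 = \left(41 + 0\right) 102 - 104 = 41 \cdot 102 - 104 = 4182 - 104 = 4078$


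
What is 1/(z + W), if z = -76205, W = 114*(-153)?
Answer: -1/93647 ≈ -1.0678e-5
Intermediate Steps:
W = -17442
1/(z + W) = 1/(-76205 - 17442) = 1/(-93647) = -1/93647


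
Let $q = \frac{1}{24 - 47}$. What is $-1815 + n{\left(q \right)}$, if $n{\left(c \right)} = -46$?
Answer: $-1861$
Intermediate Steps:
$q = - \frac{1}{23}$ ($q = \frac{1}{-23} = - \frac{1}{23} \approx -0.043478$)
$-1815 + n{\left(q \right)} = -1815 - 46 = -1861$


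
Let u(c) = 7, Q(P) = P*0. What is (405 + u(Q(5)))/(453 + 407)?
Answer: 103/215 ≈ 0.47907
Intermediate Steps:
Q(P) = 0
(405 + u(Q(5)))/(453 + 407) = (405 + 7)/(453 + 407) = 412/860 = 412*(1/860) = 103/215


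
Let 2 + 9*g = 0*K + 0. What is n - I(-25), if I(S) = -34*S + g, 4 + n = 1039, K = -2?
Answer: 1667/9 ≈ 185.22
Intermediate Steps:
g = -2/9 (g = -2/9 + (0*(-2) + 0)/9 = -2/9 + (0 + 0)/9 = -2/9 + (1/9)*0 = -2/9 + 0 = -2/9 ≈ -0.22222)
n = 1035 (n = -4 + 1039 = 1035)
I(S) = -2/9 - 34*S (I(S) = -34*S - 2/9 = -2/9 - 34*S)
n - I(-25) = 1035 - (-2/9 - 34*(-25)) = 1035 - (-2/9 + 850) = 1035 - 1*7648/9 = 1035 - 7648/9 = 1667/9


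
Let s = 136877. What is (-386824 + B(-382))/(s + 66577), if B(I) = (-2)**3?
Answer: -64472/33909 ≈ -1.9013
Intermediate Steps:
B(I) = -8
(-386824 + B(-382))/(s + 66577) = (-386824 - 8)/(136877 + 66577) = -386832/203454 = -386832*1/203454 = -64472/33909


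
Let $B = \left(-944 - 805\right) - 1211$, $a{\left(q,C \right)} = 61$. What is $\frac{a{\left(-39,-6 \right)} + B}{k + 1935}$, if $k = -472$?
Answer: $- \frac{2899}{1463} \approx -1.9815$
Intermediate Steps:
$B = -2960$ ($B = -1749 - 1211 = -2960$)
$\frac{a{\left(-39,-6 \right)} + B}{k + 1935} = \frac{61 - 2960}{-472 + 1935} = - \frac{2899}{1463}$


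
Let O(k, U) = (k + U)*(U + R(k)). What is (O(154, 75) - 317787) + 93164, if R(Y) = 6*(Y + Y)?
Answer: 215744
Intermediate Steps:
R(Y) = 12*Y (R(Y) = 6*(2*Y) = 12*Y)
O(k, U) = (U + k)*(U + 12*k) (O(k, U) = (k + U)*(U + 12*k) = (U + k)*(U + 12*k))
(O(154, 75) - 317787) + 93164 = ((75² + 12*154² + 13*75*154) - 317787) + 93164 = ((5625 + 12*23716 + 150150) - 317787) + 93164 = ((5625 + 284592 + 150150) - 317787) + 93164 = (440367 - 317787) + 93164 = 122580 + 93164 = 215744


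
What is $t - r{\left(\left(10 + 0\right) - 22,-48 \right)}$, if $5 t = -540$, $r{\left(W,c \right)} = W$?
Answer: $-96$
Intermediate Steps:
$t = -108$ ($t = \frac{1}{5} \left(-540\right) = -108$)
$t - r{\left(\left(10 + 0\right) - 22,-48 \right)} = -108 - \left(\left(10 + 0\right) - 22\right) = -108 - \left(10 - 22\right) = -108 - -12 = -108 + 12 = -96$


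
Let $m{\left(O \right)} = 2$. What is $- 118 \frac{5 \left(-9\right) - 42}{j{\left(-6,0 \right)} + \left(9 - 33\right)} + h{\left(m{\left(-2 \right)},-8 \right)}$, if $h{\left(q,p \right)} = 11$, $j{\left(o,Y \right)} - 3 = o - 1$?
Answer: $- \frac{4979}{14} \approx -355.64$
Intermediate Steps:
$j{\left(o,Y \right)} = 2 + o$ ($j{\left(o,Y \right)} = 3 + \left(o - 1\right) = 3 + \left(-1 + o\right) = 2 + o$)
$- 118 \frac{5 \left(-9\right) - 42}{j{\left(-6,0 \right)} + \left(9 - 33\right)} + h{\left(m{\left(-2 \right)},-8 \right)} = - 118 \frac{5 \left(-9\right) - 42}{\left(2 - 6\right) + \left(9 - 33\right)} + 11 = - 118 \frac{-45 - 42}{-4 + \left(9 - 33\right)} + 11 = - 118 \left(- \frac{87}{-4 - 24}\right) + 11 = - 118 \left(- \frac{87}{-28}\right) + 11 = - 118 \left(\left(-87\right) \left(- \frac{1}{28}\right)\right) + 11 = \left(-118\right) \frac{87}{28} + 11 = - \frac{5133}{14} + 11 = - \frac{4979}{14}$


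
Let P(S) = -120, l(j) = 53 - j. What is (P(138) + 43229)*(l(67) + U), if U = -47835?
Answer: -2062722541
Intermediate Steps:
(P(138) + 43229)*(l(67) + U) = (-120 + 43229)*((53 - 1*67) - 47835) = 43109*((53 - 67) - 47835) = 43109*(-14 - 47835) = 43109*(-47849) = -2062722541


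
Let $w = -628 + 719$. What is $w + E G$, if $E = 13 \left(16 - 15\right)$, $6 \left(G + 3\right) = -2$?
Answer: $\frac{143}{3} \approx 47.667$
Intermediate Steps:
$G = - \frac{10}{3}$ ($G = -3 + \frac{1}{6} \left(-2\right) = -3 - \frac{1}{3} = - \frac{10}{3} \approx -3.3333$)
$E = 13$ ($E = 13 \cdot 1 = 13$)
$w = 91$
$w + E G = 91 + 13 \left(- \frac{10}{3}\right) = 91 - \frac{130}{3} = \frac{143}{3}$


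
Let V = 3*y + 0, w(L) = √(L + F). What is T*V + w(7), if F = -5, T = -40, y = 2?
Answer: -240 + √2 ≈ -238.59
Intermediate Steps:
w(L) = √(-5 + L) (w(L) = √(L - 5) = √(-5 + L))
V = 6 (V = 3*2 + 0 = 6 + 0 = 6)
T*V + w(7) = -40*6 + √(-5 + 7) = -240 + √2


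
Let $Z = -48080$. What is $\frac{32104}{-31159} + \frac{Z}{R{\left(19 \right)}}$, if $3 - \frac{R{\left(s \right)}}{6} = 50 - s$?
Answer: $\frac{186591406}{654339} \approx 285.16$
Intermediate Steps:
$R{\left(s \right)} = -282 + 6 s$ ($R{\left(s \right)} = 18 - 6 \left(50 - s\right) = 18 + \left(-300 + 6 s\right) = -282 + 6 s$)
$\frac{32104}{-31159} + \frac{Z}{R{\left(19 \right)}} = \frac{32104}{-31159} - \frac{48080}{-282 + 6 \cdot 19} = 32104 \left(- \frac{1}{31159}\right) - \frac{48080}{-282 + 114} = - \frac{32104}{31159} - \frac{48080}{-168} = - \frac{32104}{31159} - - \frac{6010}{21} = - \frac{32104}{31159} + \frac{6010}{21} = \frac{186591406}{654339}$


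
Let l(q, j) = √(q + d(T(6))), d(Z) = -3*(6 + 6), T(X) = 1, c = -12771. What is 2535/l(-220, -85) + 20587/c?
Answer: -20587/12771 - 2535*I/16 ≈ -1.612 - 158.44*I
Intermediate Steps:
d(Z) = -36 (d(Z) = -3*12 = -36)
l(q, j) = √(-36 + q) (l(q, j) = √(q - 36) = √(-36 + q))
2535/l(-220, -85) + 20587/c = 2535/(√(-36 - 220)) + 20587/(-12771) = 2535/(√(-256)) + 20587*(-1/12771) = 2535/((16*I)) - 20587/12771 = 2535*(-I/16) - 20587/12771 = -2535*I/16 - 20587/12771 = -20587/12771 - 2535*I/16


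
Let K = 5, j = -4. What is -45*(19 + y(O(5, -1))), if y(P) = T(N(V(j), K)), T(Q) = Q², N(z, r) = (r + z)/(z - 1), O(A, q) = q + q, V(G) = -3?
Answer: -3465/4 ≈ -866.25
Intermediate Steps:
O(A, q) = 2*q
N(z, r) = (r + z)/(-1 + z)
y(P) = ¼ (y(P) = ((5 - 3)/(-1 - 3))² = (2/(-4))² = (-¼*2)² = (-½)² = ¼)
-45*(19 + y(O(5, -1))) = -45*(19 + ¼) = -45*77/4 = -3465/4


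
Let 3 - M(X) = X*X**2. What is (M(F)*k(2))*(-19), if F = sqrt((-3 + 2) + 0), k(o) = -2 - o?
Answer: 228 + 76*I ≈ 228.0 + 76.0*I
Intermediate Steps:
F = I (F = sqrt(-1 + 0) = sqrt(-1) = I ≈ 1.0*I)
M(X) = 3 - X**3 (M(X) = 3 - X*X**2 = 3 - X**3)
(M(F)*k(2))*(-19) = ((3 - I**3)*(-2 - 1*2))*(-19) = ((3 - (-1)*I)*(-2 - 2))*(-19) = ((3 + I)*(-4))*(-19) = (-12 - 4*I)*(-19) = 228 + 76*I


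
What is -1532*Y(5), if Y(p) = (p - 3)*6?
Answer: -18384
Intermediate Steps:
Y(p) = -18 + 6*p (Y(p) = (-3 + p)*6 = -18 + 6*p)
-1532*Y(5) = -1532*(-18 + 6*5) = -1532*(-18 + 30) = -1532*12 = -18384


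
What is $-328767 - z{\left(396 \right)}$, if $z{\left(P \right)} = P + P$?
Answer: $-329559$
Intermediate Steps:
$z{\left(P \right)} = 2 P$
$-328767 - z{\left(396 \right)} = -328767 - 2 \cdot 396 = -328767 - 792 = -329559$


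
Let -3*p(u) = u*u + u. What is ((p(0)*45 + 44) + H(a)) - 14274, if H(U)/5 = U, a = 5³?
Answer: -13605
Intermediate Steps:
a = 125
p(u) = -u/3 - u²/3 (p(u) = -(u*u + u)/3 = -(u² + u)/3 = -(u + u²)/3 = -u/3 - u²/3)
H(U) = 5*U
((p(0)*45 + 44) + H(a)) - 14274 = ((-⅓*0*(1 + 0)*45 + 44) + 5*125) - 14274 = ((-⅓*0*1*45 + 44) + 625) - 14274 = ((0*45 + 44) + 625) - 14274 = ((0 + 44) + 625) - 14274 = (44 + 625) - 14274 = 669 - 14274 = -13605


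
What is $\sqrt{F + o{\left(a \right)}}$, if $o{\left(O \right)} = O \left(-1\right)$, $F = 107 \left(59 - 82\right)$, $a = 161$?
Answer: $i \sqrt{2622} \approx 51.205 i$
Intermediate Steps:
$F = -2461$ ($F = 107 \left(-23\right) = -2461$)
$o{\left(O \right)} = - O$
$\sqrt{F + o{\left(a \right)}} = \sqrt{-2461 - 161} = \sqrt{-2622} = i \sqrt{2622}$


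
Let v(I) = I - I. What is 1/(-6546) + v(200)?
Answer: -1/6546 ≈ -0.00015277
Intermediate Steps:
v(I) = 0
1/(-6546) + v(200) = 1/(-6546) + 0 = -1/6546 + 0 = -1/6546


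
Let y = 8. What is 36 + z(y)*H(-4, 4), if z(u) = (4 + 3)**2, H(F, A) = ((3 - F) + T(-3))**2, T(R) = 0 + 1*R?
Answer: 820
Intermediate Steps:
T(R) = R (T(R) = 0 + R = R)
H(F, A) = F**2 (H(F, A) = ((3 - F) - 3)**2 = (-F)**2 = F**2)
z(u) = 49 (z(u) = 7**2 = 49)
36 + z(y)*H(-4, 4) = 36 + 49*(-4)**2 = 36 + 49*16 = 36 + 784 = 820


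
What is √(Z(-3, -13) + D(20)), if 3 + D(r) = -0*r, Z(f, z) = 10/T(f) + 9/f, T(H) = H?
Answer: 2*I*√21/3 ≈ 3.055*I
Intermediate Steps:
Z(f, z) = 19/f (Z(f, z) = 10/f + 9/f = 19/f)
D(r) = -3 (D(r) = -3 - 0*r = -3 - 2*0 = -3 + 0 = -3)
√(Z(-3, -13) + D(20)) = √(19/(-3) - 3) = √(19*(-⅓) - 3) = √(-19/3 - 3) = √(-28/3) = 2*I*√21/3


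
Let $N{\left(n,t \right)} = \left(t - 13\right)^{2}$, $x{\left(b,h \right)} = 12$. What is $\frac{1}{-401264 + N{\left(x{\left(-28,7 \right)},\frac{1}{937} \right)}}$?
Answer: $- \frac{877969}{352149000416} \approx -2.4932 \cdot 10^{-6}$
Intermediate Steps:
$N{\left(n,t \right)} = \left(-13 + t\right)^{2}$
$\frac{1}{-401264 + N{\left(x{\left(-28,7 \right)},\frac{1}{937} \right)}} = \frac{1}{-401264 + \left(-13 + \frac{1}{937}\right)^{2}} = \frac{1}{-401264 + \left(- \frac{12180}{937}\right)^{2}} = \frac{1}{-401264 + \frac{148352400}{877969}} = \frac{1}{- \frac{352149000416}{877969}} = - \frac{877969}{352149000416}$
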